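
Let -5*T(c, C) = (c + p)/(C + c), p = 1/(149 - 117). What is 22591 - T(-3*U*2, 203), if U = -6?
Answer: 863880993/38240 ≈ 22591.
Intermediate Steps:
p = 1/32 ≈ 0.031250
T(c, C) = -(1/32 + c)/(5*(C + c)) (T(c, C) = -(c + 1/32)/(5*(C + c)) = -(1/32 + c)/(5*(C + c)))
22591 - T(-3*U*2, 203) = 22591 - (-1/160 - (-3*(-6))*2/5)/(203 - 3*(-6)*2) = 22591 - (-1/160 - 18*2/5)/(203 + 18*2) = 22591 - (-1/160 - ⅕*36)/(203 + 36) = 22591 - (-1/160 - 36/5)/239 = 22591 - (-1153)/(239*160) = 22591 - 1*(-1153/38240) = 22591 + 1153/38240 = 863880993/38240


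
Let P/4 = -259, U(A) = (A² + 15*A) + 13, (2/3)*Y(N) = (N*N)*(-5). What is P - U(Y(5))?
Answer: -133571/4 ≈ -33393.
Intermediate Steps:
Y(N) = -15*N²/2 (Y(N) = 3*((N*N)*(-5))/2 = 3*(N²*(-5))/2 = 3*(-5*N²)/2 = -15*N²/2)
U(A) = 13 + A² + 15*A
P = -1036 (P = 4*(-259) = -1036)
P - U(Y(5)) = -1036 - (13 + (-15/2*5²)² + 15*(-15/2*5²)) = -1036 - (13 + (-15/2*25)² + 15*(-15/2*25)) = -1036 - (13 + (-375/2)² + 15*(-375/2)) = -1036 - (13 + 140625/4 - 5625/2) = -1036 - 1*129427/4 = -1036 - 129427/4 = -133571/4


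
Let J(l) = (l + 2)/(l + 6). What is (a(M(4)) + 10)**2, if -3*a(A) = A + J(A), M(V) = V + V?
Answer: 22201/441 ≈ 50.342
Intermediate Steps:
M(V) = 2*V
J(l) = (2 + l)/(6 + l)
a(A) = -A/3 - (2 + A)/(3*(6 + A)) (a(A) = -(A + (2 + A)/(6 + A))/3 = -A/3 - (2 + A)/(3*(6 + A)))
(a(M(4)) + 10)**2 = ((-2 - 2*4 - 2*4*(6 + 2*4))/(3*(6 + 2*4)) + 10)**2 = ((-2 - 1*8 - 1*8*(6 + 8))/(3*(6 + 8)) + 10)**2 = ((1/3)*(-2 - 8 - 1*8*14)/14 + 10)**2 = ((1/3)*(1/14)*(-2 - 8 - 112) + 10)**2 = ((1/3)*(1/14)*(-122) + 10)**2 = (-61/21 + 10)**2 = (149/21)**2 = 22201/441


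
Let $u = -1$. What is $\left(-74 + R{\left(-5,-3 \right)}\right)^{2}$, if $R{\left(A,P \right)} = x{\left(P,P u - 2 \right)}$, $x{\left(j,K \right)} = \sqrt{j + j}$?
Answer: $\left(74 - i \sqrt{6}\right)^{2} \approx 5470.0 - 362.52 i$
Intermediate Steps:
$x{\left(j,K \right)} = \sqrt{2} \sqrt{j}$ ($x{\left(j,K \right)} = \sqrt{2 j} = \sqrt{2} \sqrt{j}$)
$R{\left(A,P \right)} = \sqrt{2} \sqrt{P}$
$\left(-74 + R{\left(-5,-3 \right)}\right)^{2} = \left(-74 + \sqrt{2} \sqrt{-3}\right)^{2} = \left(-74 + \sqrt{2} i \sqrt{3}\right)^{2} = \left(-74 + i \sqrt{6}\right)^{2}$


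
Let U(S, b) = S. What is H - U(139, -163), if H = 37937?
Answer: 37798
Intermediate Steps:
H - U(139, -163) = 37937 - 1*139 = 37937 - 139 = 37798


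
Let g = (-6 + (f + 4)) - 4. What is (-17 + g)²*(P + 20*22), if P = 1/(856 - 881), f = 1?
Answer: 5323516/25 ≈ 2.1294e+5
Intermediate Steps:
P = -1/25 (P = 1/(-25) = -1/25 ≈ -0.040000)
g = -5 (g = (-6 + (1 + 4)) - 4 = (-6 + 5) - 4 = -1 - 4 = -5)
(-17 + g)²*(P + 20*22) = (-17 - 5)²*(-1/25 + 20*22) = (-22)²*(-1/25 + 440) = 484*(10999/25) = 5323516/25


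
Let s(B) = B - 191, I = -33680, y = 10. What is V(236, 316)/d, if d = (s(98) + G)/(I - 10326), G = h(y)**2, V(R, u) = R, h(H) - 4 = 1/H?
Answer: 1038541600/7619 ≈ 1.3631e+5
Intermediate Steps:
s(B) = -191 + B
h(H) = 4 + 1/H
G = 1681/100 (G = (4 + 1/10)**2 = (41/10)**2 = 1681/100 ≈ 16.810)
d = 7619/4400600 (d = ((-191 + 98) + 1681/100)/(-33680 - 10326) = (-93 + 1681/100)/(-44006) = -7619/100*(-1/44006) = 7619/4400600 ≈ 0.0017314)
V(236, 316)/d = 236/(7619/4400600) = 236*(4400600/7619) = 1038541600/7619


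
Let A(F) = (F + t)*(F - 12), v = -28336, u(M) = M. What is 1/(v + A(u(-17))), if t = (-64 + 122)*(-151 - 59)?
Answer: 1/325377 ≈ 3.0734e-6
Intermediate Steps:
t = -12180 (t = 58*(-210) = -12180)
A(F) = (-12180 + F)*(-12 + F) (A(F) = (F - 12180)*(F - 12) = (-12180 + F)*(-12 + F))
1/(v + A(u(-17))) = 1/(-28336 + (146160 + (-17)² - 12192*(-17))) = 1/(-28336 + (146160 + 289 + 207264)) = 1/(-28336 + 353713) = 1/325377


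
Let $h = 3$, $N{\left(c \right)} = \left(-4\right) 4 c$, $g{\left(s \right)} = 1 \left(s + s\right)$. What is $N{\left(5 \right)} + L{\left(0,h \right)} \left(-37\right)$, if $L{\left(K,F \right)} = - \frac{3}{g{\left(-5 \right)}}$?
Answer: $- \frac{911}{10} \approx -91.1$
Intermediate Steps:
$g{\left(s \right)} = 2 s$ ($g{\left(s \right)} = 1 \cdot 2 s = 2 s$)
$N{\left(c \right)} = - 16 c$
$L{\left(K,F \right)} = \frac{3}{10}$ ($L{\left(K,F \right)} = - \frac{3}{2 \left(-5\right)} = - \frac{3}{-10} = \left(-3\right) \left(- \frac{1}{10}\right) = \frac{3}{10}$)
$N{\left(5 \right)} + L{\left(0,h \right)} \left(-37\right) = \left(-16\right) 5 + \frac{3}{10} \left(-37\right) = -80 - \frac{111}{10} = - \frac{911}{10}$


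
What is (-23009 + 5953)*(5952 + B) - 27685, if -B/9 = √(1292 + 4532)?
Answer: -101544997 + 1228032*√91 ≈ -8.9830e+7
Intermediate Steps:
B = -72*√91 (B = -9*√(1292 + 4532) = -72*√91 ≈ -686.84)
(-23009 + 5953)*(5952 + B) - 27685 = (-23009 + 5953)*(5952 - 72*√91) - 27685 = -17056*(5952 - 72*√91) - 27685 = (-101517312 + 1228032*√91) - 27685 = -101544997 + 1228032*√91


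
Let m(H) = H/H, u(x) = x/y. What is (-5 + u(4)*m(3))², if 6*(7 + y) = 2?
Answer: 784/25 ≈ 31.360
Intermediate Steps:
y = -20/3 (y = -7 + (⅙)*2 = -7 + ⅓ = -20/3 ≈ -6.6667)
u(x) = -3*x/20 (u(x) = x/(-20/3) = x*(-3/20) = -3*x/20)
m(H) = 1
(-5 + u(4)*m(3))² = (-5 - 3/20*4*1)² = (-5 - ⅗*1)² = (-5 - ⅗)² = (-28/5)² = 784/25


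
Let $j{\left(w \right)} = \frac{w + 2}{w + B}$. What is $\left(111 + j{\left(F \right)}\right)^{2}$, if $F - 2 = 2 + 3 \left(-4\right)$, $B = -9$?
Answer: $\frac{3583449}{289} \approx 12399.0$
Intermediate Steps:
$F = -8$ ($F = 2 + \left(2 + 3 \left(-4\right)\right) = 2 + \left(2 - 12\right) = 2 - 10 = -8$)
$j{\left(w \right)} = \frac{2 + w}{-9 + w}$ ($j{\left(w \right)} = \frac{w + 2}{w - 9} = \frac{2 + w}{-9 + w}$)
$\left(111 + j{\left(F \right)}\right)^{2} = \left(111 + \frac{2 - 8}{-9 - 8}\right)^{2} = \left(111 + \frac{1}{-17} \left(-6\right)\right)^{2} = \left(111 - - \frac{6}{17}\right)^{2} = \left(111 + \frac{6}{17}\right)^{2} = \left(\frac{1893}{17}\right)^{2} = \frac{3583449}{289}$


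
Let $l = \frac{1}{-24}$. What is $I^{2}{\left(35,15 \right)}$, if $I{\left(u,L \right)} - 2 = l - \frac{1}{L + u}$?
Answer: $\frac{1352569}{360000} \approx 3.7571$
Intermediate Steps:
$l = - \frac{1}{24} \approx -0.041667$
$I{\left(u,L \right)} = \frac{47}{24} - \frac{1}{L + u}$ ($I{\left(u,L \right)} = 2 - \left(\frac{1}{24} + \frac{1}{L + u}\right) = \frac{47}{24} - \frac{1}{L + u}$)
$I^{2}{\left(35,15 \right)} = \left(\frac{-24 + 47 \cdot 15 + 47 \cdot 35}{24 \left(15 + 35\right)}\right)^{2} = \left(\frac{-24 + 705 + 1645}{24 \cdot 50}\right)^{2} = \left(\frac{1}{24} \cdot \frac{1}{50} \cdot 2326\right)^{2} = \left(\frac{1163}{600}\right)^{2} = \frac{1352569}{360000}$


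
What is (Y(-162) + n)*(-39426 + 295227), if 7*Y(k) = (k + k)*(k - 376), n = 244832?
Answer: 68998153848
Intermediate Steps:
Y(k) = 2*k*(-376 + k)/7 (Y(k) = ((k + k)*(k - 376))/7 = ((2*k)*(-376 + k))/7 = (2*k*(-376 + k))/7 = 2*k*(-376 + k)/7)
(Y(-162) + n)*(-39426 + 295227) = ((2/7)*(-162)*(-376 - 162) + 244832)*(-39426 + 295227) = ((2/7)*(-162)*(-538) + 244832)*255801 = (174312/7 + 244832)*255801 = (1888136/7)*255801 = 68998153848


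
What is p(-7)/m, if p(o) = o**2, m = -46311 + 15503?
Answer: -49/30808 ≈ -0.0015905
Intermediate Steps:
m = -30808
p(-7)/m = (-7)**2/(-30808) = 49*(-1/30808) = -49/30808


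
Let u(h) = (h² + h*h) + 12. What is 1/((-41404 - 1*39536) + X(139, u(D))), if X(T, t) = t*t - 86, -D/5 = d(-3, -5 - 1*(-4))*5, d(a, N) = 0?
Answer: -1/80882 ≈ -1.2364e-5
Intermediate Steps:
D = 0 (D = -0*5 = -5*0 = 0)
u(h) = 12 + 2*h² (u(h) = (h² + h²) + 12 = 2*h² + 12 = 12 + 2*h²)
X(T, t) = -86 + t² (X(T, t) = t² - 86 = -86 + t²)
1/((-41404 - 1*39536) + X(139, u(D))) = 1/((-41404 - 1*39536) + (-86 + (12 + 2*0²)²)) = 1/((-41404 - 39536) + (-86 + (12 + 2*0)²)) = 1/(-80940 + (-86 + (12 + 0)²)) = 1/(-80940 + (-86 + 12²)) = 1/(-80940 + (-86 + 144)) = 1/(-80940 + 58) = 1/(-80882) = -1/80882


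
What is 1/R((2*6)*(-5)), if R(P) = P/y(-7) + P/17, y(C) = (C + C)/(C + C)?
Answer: -17/1080 ≈ -0.015741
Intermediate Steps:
y(C) = 1 (y(C) = (2*C)/((2*C)) = (2*C)*(1/(2*C)) = 1)
R(P) = 18*P/17 (R(P) = P/1 + P/17 = P*1 + P*(1/17) = P + P/17 = 18*P/17)
1/R((2*6)*(-5)) = 1/(18*((2*6)*(-5))/17) = 1/(18*(12*(-5))/17) = 1/((18/17)*(-60)) = 1/(-1080/17) = -17/1080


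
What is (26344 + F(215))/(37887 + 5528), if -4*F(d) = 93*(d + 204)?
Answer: 66409/173660 ≈ 0.38241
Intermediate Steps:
F(d) = -4743 - 93*d/4 (F(d) = -93*(d + 204)/4 = -93*(204 + d)/4 = -(18972 + 93*d)/4 = -4743 - 93*d/4)
(26344 + F(215))/(37887 + 5528) = (26344 + (-4743 - 93/4*215))/(37887 + 5528) = (26344 + (-4743 - 19995/4))/43415 = (26344 - 38967/4)*(1/43415) = (66409/4)*(1/43415) = 66409/173660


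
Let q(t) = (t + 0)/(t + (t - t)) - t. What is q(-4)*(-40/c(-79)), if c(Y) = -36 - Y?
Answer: -200/43 ≈ -4.6512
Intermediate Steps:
q(t) = 1 - t (q(t) = t/(t + 0) - t = t/t - t = 1 - t)
q(-4)*(-40/c(-79)) = (1 - 1*(-4))*(-40/(-36 - 1*(-79))) = (1 + 4)*(-40/(-36 + 79)) = 5*(-40/43) = -200/43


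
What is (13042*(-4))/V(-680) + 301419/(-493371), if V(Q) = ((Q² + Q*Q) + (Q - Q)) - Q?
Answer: -4231881034/6341736015 ≈ -0.66731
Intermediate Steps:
V(Q) = -Q + 2*Q² (V(Q) = ((Q² + Q²) + 0) - Q = (2*Q² + 0) - Q = 2*Q² - Q = -Q + 2*Q²)
(13042*(-4))/V(-680) + 301419/(-493371) = (13042*(-4))/((-680*(-1 + 2*(-680)))) + 301419/(-493371) = -52168*(-1/(680*(-1 - 1360))) + 301419*(-1/493371) = -52168/((-680*(-1361))) - 33491/54819 = -52168/925480 - 33491/54819 = -52168*1/925480 - 33491/54819 = -6521/115685 - 33491/54819 = -4231881034/6341736015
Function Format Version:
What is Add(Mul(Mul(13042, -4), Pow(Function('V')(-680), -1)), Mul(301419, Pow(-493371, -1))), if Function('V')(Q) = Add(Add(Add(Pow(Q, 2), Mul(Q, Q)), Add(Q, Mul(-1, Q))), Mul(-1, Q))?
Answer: Rational(-4231881034, 6341736015) ≈ -0.66731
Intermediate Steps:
Function('V')(Q) = Add(Mul(-1, Q), Mul(2, Pow(Q, 2))) (Function('V')(Q) = Add(Add(Add(Pow(Q, 2), Pow(Q, 2)), 0), Mul(-1, Q)) = Add(Add(Mul(2, Pow(Q, 2)), 0), Mul(-1, Q)) = Add(Mul(2, Pow(Q, 2)), Mul(-1, Q)) = Add(Mul(-1, Q), Mul(2, Pow(Q, 2))))
Add(Mul(Mul(13042, -4), Pow(Function('V')(-680), -1)), Mul(301419, Pow(-493371, -1))) = Add(Mul(Mul(13042, -4), Pow(Mul(-680, Add(-1, Mul(2, -680))), -1)), Mul(301419, Pow(-493371, -1))) = Add(Mul(-52168, Pow(Mul(-680, Add(-1, -1360)), -1)), Mul(301419, Rational(-1, 493371))) = Add(Mul(-52168, Pow(Mul(-680, -1361), -1)), Rational(-33491, 54819)) = Add(Mul(-52168, Pow(925480, -1)), Rational(-33491, 54819)) = Add(Mul(-52168, Rational(1, 925480)), Rational(-33491, 54819)) = Add(Rational(-6521, 115685), Rational(-33491, 54819)) = Rational(-4231881034, 6341736015)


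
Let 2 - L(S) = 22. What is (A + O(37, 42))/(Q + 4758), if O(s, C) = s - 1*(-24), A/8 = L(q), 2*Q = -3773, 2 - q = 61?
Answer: -198/5743 ≈ -0.034477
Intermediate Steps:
q = -59 (q = 2 - 1*61 = 2 - 61 = -59)
Q = -3773/2 (Q = (½)*(-3773) = -3773/2 ≈ -1886.5)
L(S) = -20 (L(S) = 2 - 1*22 = 2 - 22 = -20)
A = -160 (A = 8*(-20) = -160)
O(s, C) = 24 + s (O(s, C) = s + 24 = 24 + s)
(A + O(37, 42))/(Q + 4758) = (-160 + (24 + 37))/(-3773/2 + 4758) = (-160 + 61)/(5743/2) = -99*2/5743 = -198/5743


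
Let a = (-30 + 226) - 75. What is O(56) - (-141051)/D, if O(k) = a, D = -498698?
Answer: 60201407/498698 ≈ 120.72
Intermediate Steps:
a = 121 (a = 196 - 75 = 121)
O(k) = 121
O(56) - (-141051)/D = 121 - (-141051)/(-498698) = 121 - (-141051)*(-1)/498698 = 121 - 1*141051/498698 = 121 - 141051/498698 = 60201407/498698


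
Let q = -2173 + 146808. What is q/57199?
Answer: 144635/57199 ≈ 2.5286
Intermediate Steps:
q = 144635
q/57199 = 144635/57199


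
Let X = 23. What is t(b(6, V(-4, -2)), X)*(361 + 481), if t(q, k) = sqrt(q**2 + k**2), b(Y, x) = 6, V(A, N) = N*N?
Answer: 842*sqrt(565) ≈ 20014.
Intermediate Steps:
V(A, N) = N**2
t(q, k) = sqrt(k**2 + q**2)
t(b(6, V(-4, -2)), X)*(361 + 481) = sqrt(23**2 + 6**2)*(361 + 481) = sqrt(529 + 36)*842 = sqrt(565)*842 = 842*sqrt(565)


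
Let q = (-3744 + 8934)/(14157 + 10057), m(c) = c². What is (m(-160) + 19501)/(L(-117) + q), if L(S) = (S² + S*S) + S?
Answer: 546037807/330051522 ≈ 1.6544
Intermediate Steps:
L(S) = S + 2*S² (L(S) = (S² + S²) + S = 2*S² + S = S + 2*S²)
q = 2595/12107 (q = 5190/24214 = 5190*(1/24214) = 2595/12107 ≈ 0.21434)
(m(-160) + 19501)/(L(-117) + q) = ((-160)² + 19501)/(-117*(1 + 2*(-117)) + 2595/12107) = (25600 + 19501)/(-117*(1 - 234) + 2595/12107) = 45101/(-117*(-233) + 2595/12107) = 45101/(27261 + 2595/12107) = 45101/(330051522/12107) = 45101*(12107/330051522) = 546037807/330051522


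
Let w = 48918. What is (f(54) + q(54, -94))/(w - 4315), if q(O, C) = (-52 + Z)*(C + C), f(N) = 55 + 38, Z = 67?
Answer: -2727/44603 ≈ -0.061139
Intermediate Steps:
f(N) = 93
q(O, C) = 30*C (q(O, C) = (-52 + 67)*(C + C) = 15*(2*C) = 30*C)
(f(54) + q(54, -94))/(w - 4315) = (93 + 30*(-94))/(48918 - 4315) = (93 - 2820)/44603 = -2727*1/44603 = -2727/44603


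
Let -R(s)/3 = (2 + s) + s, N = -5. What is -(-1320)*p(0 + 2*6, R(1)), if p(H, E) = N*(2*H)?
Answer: -158400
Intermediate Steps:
R(s) = -6 - 6*s (R(s) = -3*((2 + s) + s) = -3*(2 + 2*s) = -6 - 6*s)
p(H, E) = -10*H
-(-1320)*p(0 + 2*6, R(1)) = -(-1320)*(-10*(0 + 2*6)) = -(-1320)*(-10*(0 + 12)) = -(-1320)*(-10*12) = -(-1320)*(-120) = -264*600 = -158400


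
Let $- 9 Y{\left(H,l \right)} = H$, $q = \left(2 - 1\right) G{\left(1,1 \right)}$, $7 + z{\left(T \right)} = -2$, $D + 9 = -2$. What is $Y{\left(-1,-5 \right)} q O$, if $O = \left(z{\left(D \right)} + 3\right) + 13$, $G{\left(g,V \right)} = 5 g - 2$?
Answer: $\frac{7}{3} \approx 2.3333$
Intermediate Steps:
$D = -11$ ($D = -9 - 2 = -11$)
$z{\left(T \right)} = -9$ ($z{\left(T \right)} = -7 - 2 = -9$)
$G{\left(g,V \right)} = -2 + 5 g$
$q = 3$ ($q = \left(2 - 1\right) \left(-2 + 5 \cdot 1\right) = 1 \left(-2 + 5\right) = 1 \cdot 3 = 3$)
$Y{\left(H,l \right)} = - \frac{H}{9}$
$O = 7$ ($O = \left(-9 + 3\right) + 13 = -6 + 13 = 7$)
$Y{\left(-1,-5 \right)} q O = \left(- \frac{1}{9}\right) \left(-1\right) 3 \cdot 7 = \frac{1}{9} \cdot 3 \cdot 7 = \frac{1}{3} \cdot 7 = \frac{7}{3}$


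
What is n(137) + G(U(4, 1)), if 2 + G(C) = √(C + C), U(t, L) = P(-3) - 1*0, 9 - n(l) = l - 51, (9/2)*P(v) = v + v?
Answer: -79 + 2*I*√6/3 ≈ -79.0 + 1.633*I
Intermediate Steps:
P(v) = 4*v/9 (P(v) = 2*(v + v)/9 = 2*(2*v)/9 = 4*v/9)
n(l) = 60 - l (n(l) = 9 - (l - 51) = 9 - (-51 + l) = 9 + (51 - l) = 60 - l)
U(t, L) = -4/3 (U(t, L) = (4/9)*(-3) - 1*0 = -4/3 + 0 = -4/3)
G(C) = -2 + √2*√C (G(C) = -2 + √(C + C) = -2 + √(2*C) = -2 + √2*√C)
n(137) + G(U(4, 1)) = (60 - 1*137) + (-2 + √2*√(-4/3)) = (60 - 137) + (-2 + √2*(2*I*√3/3)) = -77 + (-2 + 2*I*√6/3) = -79 + 2*I*√6/3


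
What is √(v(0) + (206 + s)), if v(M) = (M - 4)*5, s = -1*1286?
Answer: 10*I*√11 ≈ 33.166*I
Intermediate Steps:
s = -1286
v(M) = -20 + 5*M (v(M) = (-4 + M)*5 = -20 + 5*M)
√(v(0) + (206 + s)) = √((-20 + 5*0) + (206 - 1286)) = √((-20 + 0) - 1080) = √(-20 - 1080) = √(-1100) = 10*I*√11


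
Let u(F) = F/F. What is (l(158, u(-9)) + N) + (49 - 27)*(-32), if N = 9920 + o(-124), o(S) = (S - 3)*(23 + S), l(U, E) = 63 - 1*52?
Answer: 22054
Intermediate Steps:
u(F) = 1
l(U, E) = 11 (l(U, E) = 63 - 52 = 11)
o(S) = (-3 + S)*(23 + S)
N = 22747 (N = 9920 + (-69 + (-124)² + 20*(-124)) = 9920 + (-69 + 15376 - 2480) = 9920 + 12827 = 22747)
(l(158, u(-9)) + N) + (49 - 27)*(-32) = (11 + 22747) + (49 - 27)*(-32) = 22758 + 22*(-32) = 22758 - 704 = 22054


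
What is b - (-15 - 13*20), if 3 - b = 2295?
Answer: -2017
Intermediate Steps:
b = -2292 (b = 3 - 1*2295 = 3 - 2295 = -2292)
b - (-15 - 13*20) = -2292 - (-15 - 13*20) = -2292 - (-15 - 260) = -2292 - 1*(-275) = -2292 + 275 = -2017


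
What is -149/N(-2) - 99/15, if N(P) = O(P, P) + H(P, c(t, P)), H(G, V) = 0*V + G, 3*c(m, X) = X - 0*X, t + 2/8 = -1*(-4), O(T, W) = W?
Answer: 613/20 ≈ 30.650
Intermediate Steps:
t = 15/4 (t = -1/4 - 1*(-4) = -1/4 + 4 = 15/4 ≈ 3.7500)
c(m, X) = X/3 (c(m, X) = (X - 0*X)/3 = (X - 1*0)/3 = (X + 0)/3 = X/3)
H(G, V) = G (H(G, V) = 0 + G = G)
N(P) = 2*P (N(P) = P + P = 2*P)
-149/N(-2) - 99/15 = -149/(2*(-2)) - 99/15 = -149/(-4) - 99*1/15 = -149*(-1/4) - 33/5 = 149/4 - 33/5 = 613/20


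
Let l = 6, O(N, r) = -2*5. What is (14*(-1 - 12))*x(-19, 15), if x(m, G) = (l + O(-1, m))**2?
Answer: -2912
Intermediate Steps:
O(N, r) = -10
x(m, G) = 16 (x(m, G) = (6 - 10)**2 = (-4)**2 = 16)
(14*(-1 - 12))*x(-19, 15) = (14*(-1 - 12))*16 = (14*(-13))*16 = -182*16 = -2912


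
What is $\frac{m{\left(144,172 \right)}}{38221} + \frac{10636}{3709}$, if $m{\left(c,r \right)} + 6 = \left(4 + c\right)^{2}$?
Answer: $\frac{487738238}{141761689} \approx 3.4406$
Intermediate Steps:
$m{\left(c,r \right)} = -6 + \left(4 + c\right)^{2}$
$\frac{m{\left(144,172 \right)}}{38221} + \frac{10636}{3709} = \frac{-6 + \left(4 + 144\right)^{2}}{38221} + \frac{10636}{3709} = \left(-6 + 148^{2}\right) \frac{1}{38221} + 10636 \cdot \frac{1}{3709} = \left(-6 + 21904\right) \frac{1}{38221} + \frac{10636}{3709} = 21898 \cdot \frac{1}{38221} + \frac{10636}{3709} = \frac{21898}{38221} + \frac{10636}{3709} = \frac{487738238}{141761689}$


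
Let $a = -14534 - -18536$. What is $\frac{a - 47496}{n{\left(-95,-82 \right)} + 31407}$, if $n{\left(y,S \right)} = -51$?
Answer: $- \frac{7249}{5226} \approx -1.3871$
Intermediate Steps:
$a = 4002$ ($a = -14534 + 18536 = 4002$)
$\frac{a - 47496}{n{\left(-95,-82 \right)} + 31407} = \frac{4002 - 47496}{-51 + 31407} = - \frac{43494}{31356} = \left(-43494\right) \frac{1}{31356} = - \frac{7249}{5226}$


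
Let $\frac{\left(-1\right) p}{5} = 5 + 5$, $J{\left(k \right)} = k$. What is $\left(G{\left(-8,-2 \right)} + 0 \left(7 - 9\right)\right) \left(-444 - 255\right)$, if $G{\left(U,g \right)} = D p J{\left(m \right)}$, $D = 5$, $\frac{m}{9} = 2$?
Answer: $3145500$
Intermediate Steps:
$m = 18$ ($m = 9 \cdot 2 = 18$)
$p = -50$ ($p = - 5 \left(5 + 5\right) = \left(-5\right) 10 = -50$)
$G{\left(U,g \right)} = -4500$ ($G{\left(U,g \right)} = 5 \left(-50\right) 18 = \left(-250\right) 18 = -4500$)
$\left(G{\left(-8,-2 \right)} + 0 \left(7 - 9\right)\right) \left(-444 - 255\right) = \left(-4500 + 0 \left(7 - 9\right)\right) \left(-444 - 255\right) = \left(-4500 + 0 \left(-2\right)\right) \left(-699\right) = \left(-4500 + 0\right) \left(-699\right) = \left(-4500\right) \left(-699\right) = 3145500$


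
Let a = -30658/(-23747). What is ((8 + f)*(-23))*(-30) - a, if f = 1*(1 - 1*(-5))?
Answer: 229365362/23747 ≈ 9658.7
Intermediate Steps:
f = 6 (f = 1*(1 + 5) = 1*6 = 6)
a = 30658/23747 (a = -30658*(-1/23747) = 30658/23747 ≈ 1.2910)
((8 + f)*(-23))*(-30) - a = ((8 + 6)*(-23))*(-30) - 1*30658/23747 = (14*(-23))*(-30) - 30658/23747 = -322*(-30) - 30658/23747 = 9660 - 30658/23747 = 229365362/23747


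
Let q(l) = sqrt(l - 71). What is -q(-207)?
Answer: -I*sqrt(278) ≈ -16.673*I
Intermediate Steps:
q(l) = sqrt(-71 + l)
-q(-207) = -sqrt(-71 - 207) = -sqrt(-278) = -I*sqrt(278)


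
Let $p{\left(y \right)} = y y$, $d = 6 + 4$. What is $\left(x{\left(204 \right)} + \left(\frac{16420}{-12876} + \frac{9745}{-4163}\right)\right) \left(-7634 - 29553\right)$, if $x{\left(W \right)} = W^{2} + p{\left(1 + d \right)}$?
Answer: $- \frac{20797068952365353}{13400697} \approx -1.5519 \cdot 10^{9}$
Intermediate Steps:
$d = 10$
$p{\left(y \right)} = y^{2}$
$x{\left(W \right)} = 121 + W^{2}$ ($x{\left(W \right)} = W^{2} + \left(1 + 10\right)^{2} = W^{2} + 11^{2} = W^{2} + 121 = 121 + W^{2}$)
$\left(x{\left(204 \right)} + \left(\frac{16420}{-12876} + \frac{9745}{-4163}\right)\right) \left(-7634 - 29553\right) = \left(\left(121 + 204^{2}\right) + \left(\frac{16420}{-12876} + \frac{9745}{-4163}\right)\right) \left(-7634 - 29553\right) = \left(\left(121 + 41616\right) + \left(16420 \left(- \frac{1}{12876}\right) + 9745 \left(- \frac{1}{4163}\right)\right)\right) \left(-37187\right) = \left(41737 - \frac{48458270}{13400697}\right) \left(-37187\right) = \frac{559256432419}{13400697} \left(-37187\right) = - \frac{20797068952365353}{13400697}$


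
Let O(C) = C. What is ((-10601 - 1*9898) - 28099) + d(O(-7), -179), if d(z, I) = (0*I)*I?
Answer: -48598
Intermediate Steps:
d(z, I) = 0 (d(z, I) = 0*I = 0)
((-10601 - 1*9898) - 28099) + d(O(-7), -179) = ((-10601 - 1*9898) - 28099) + 0 = ((-10601 - 9898) - 28099) + 0 = (-20499 - 28099) + 0 = -48598 + 0 = -48598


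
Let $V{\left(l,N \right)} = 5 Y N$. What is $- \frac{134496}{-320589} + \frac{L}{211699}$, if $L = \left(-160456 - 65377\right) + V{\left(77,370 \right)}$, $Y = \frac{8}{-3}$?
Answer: $- \frac{15169493111}{22622790237} \approx -0.67054$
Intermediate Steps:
$Y = - \frac{8}{3}$ ($Y = 8 \left(- \frac{1}{3}\right) = - \frac{8}{3} \approx -2.6667$)
$V{\left(l,N \right)} = - \frac{40 N}{3}$ ($V{\left(l,N \right)} = 5 \left(- \frac{8}{3}\right) N = - \frac{40 N}{3}$)
$L = - \frac{692299}{3}$ ($L = \left(-160456 - 65377\right) - \frac{14800}{3} = -225833 - \frac{14800}{3} = - \frac{692299}{3} \approx -2.3077 \cdot 10^{5}$)
$- \frac{134496}{-320589} + \frac{L}{211699} = - \frac{134496}{-320589} - \frac{692299}{3 \cdot 211699} = \left(-134496\right) \left(- \frac{1}{320589}\right) - \frac{692299}{635097} = \frac{14944}{35621} - \frac{692299}{635097} = - \frac{15169493111}{22622790237}$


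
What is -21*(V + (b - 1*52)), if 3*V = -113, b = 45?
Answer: 938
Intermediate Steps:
V = -113/3 (V = (1/3)*(-113) = -113/3 ≈ -37.667)
-21*(V + (b - 1*52)) = -21*(-113/3 + (45 - 1*52)) = -21*(-113/3 + (45 - 52)) = -21*(-113/3 - 7) = -21*(-134/3) = 938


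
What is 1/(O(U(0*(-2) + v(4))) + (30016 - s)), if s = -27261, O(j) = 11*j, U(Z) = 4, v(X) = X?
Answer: 1/57321 ≈ 1.7446e-5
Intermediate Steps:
1/(O(U(0*(-2) + v(4))) + (30016 - s)) = 1/(11*4 + (30016 - 1*(-27261))) = 1/(44 + (30016 + 27261)) = 1/(44 + 57277) = 1/57321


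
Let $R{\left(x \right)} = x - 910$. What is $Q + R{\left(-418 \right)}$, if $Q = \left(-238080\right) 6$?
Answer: $-1429808$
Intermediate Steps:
$R{\left(x \right)} = -910 + x$ ($R{\left(x \right)} = x - 910 = -910 + x$)
$Q = -1428480$
$Q + R{\left(-418 \right)} = -1428480 - 1328 = -1429808$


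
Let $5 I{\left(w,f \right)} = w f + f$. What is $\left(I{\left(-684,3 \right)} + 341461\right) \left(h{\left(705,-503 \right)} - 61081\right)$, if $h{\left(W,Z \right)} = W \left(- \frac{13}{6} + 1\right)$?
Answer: $- \frac{105561314796}{5} \approx -2.1112 \cdot 10^{10}$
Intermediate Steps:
$h{\left(W,Z \right)} = - \frac{7 W}{6}$ ($h{\left(W,Z \right)} = W \left(\left(-13\right) \frac{1}{6} + 1\right) = W \left(- \frac{13}{6} + 1\right) = W \left(- \frac{7}{6}\right) = - \frac{7 W}{6}$)
$I{\left(w,f \right)} = \frac{f}{5} + \frac{f w}{5}$ ($I{\left(w,f \right)} = \frac{w f + f}{5} = \frac{f w + f}{5} = \frac{f + f w}{5} = \frac{f}{5} + \frac{f w}{5}$)
$\left(I{\left(-684,3 \right)} + 341461\right) \left(h{\left(705,-503 \right)} - 61081\right) = \left(\frac{1}{5} \cdot 3 \left(1 - 684\right) + 341461\right) \left(\left(- \frac{7}{6}\right) 705 - 61081\right) = \left(\frac{1}{5} \cdot 3 \left(-683\right) + 341461\right) \left(- \frac{1645}{2} - 61081\right) = \left(- \frac{2049}{5} + 341461\right) \left(- \frac{123807}{2}\right) = \frac{1705256}{5} \left(- \frac{123807}{2}\right) = - \frac{105561314796}{5}$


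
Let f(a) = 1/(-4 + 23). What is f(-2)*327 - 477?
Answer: -8736/19 ≈ -459.79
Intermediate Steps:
f(a) = 1/19
f(-2)*327 - 477 = (1/19)*327 - 477 = 327/19 - 477 = -8736/19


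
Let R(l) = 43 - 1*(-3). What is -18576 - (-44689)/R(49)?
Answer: -35209/2 ≈ -17605.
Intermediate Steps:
R(l) = 46 (R(l) = 43 + 3 = 46)
-18576 - (-44689)/R(49) = -18576 - (-44689)/46 = -18576 - 1*(-1943/2) = -18576 + 1943/2 = -35209/2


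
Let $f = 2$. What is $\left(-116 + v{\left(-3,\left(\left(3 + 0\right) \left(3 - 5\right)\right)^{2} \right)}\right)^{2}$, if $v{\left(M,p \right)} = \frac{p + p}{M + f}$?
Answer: $35344$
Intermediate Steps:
$v{\left(M,p \right)} = \frac{2 p}{2 + M}$ ($v{\left(M,p \right)} = \frac{p + p}{M + 2} = \frac{2 p}{2 + M}$)
$\left(-116 + v{\left(-3,\left(\left(3 + 0\right) \left(3 - 5\right)\right)^{2} \right)}\right)^{2} = \left(-116 + \frac{2 \left(\left(3 + 0\right) \left(3 - 5\right)\right)^{2}}{2 - 3}\right)^{2} = \left(-116 + \frac{2 \left(3 \left(-2\right)\right)^{2}}{-1}\right)^{2} = \left(-116 + 2 \left(-6\right)^{2} \left(-1\right)\right)^{2} = \left(-116 + 2 \cdot 36 \left(-1\right)\right)^{2} = \left(-116 - 72\right)^{2} = \left(-188\right)^{2} = 35344$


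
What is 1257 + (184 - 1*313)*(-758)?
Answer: 99039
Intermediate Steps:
1257 + (184 - 1*313)*(-758) = 1257 + (184 - 313)*(-758) = 1257 - 129*(-758) = 1257 + 97782 = 99039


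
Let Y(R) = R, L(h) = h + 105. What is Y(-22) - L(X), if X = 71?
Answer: -198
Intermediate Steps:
L(h) = 105 + h
Y(-22) - L(X) = -22 - (105 + 71) = -22 - 1*176 = -22 - 176 = -198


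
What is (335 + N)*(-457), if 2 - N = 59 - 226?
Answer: -230328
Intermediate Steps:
N = 169 (N = 2 - (59 - 226) = 2 - 1*(-167) = 2 + 167 = 169)
(335 + N)*(-457) = (335 + 169)*(-457) = 504*(-457) = -230328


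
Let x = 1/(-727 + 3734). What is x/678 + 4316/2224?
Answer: 1099903745/566771388 ≈ 1.9406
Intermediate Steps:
x = 1/3007 ≈ 0.00033256
x/678 + 4316/2224 = (1/3007)/678 + 4316/2224 = (1/3007)*(1/678) + 4316*(1/2224) = 1/2038746 + 1079/556 = 1099903745/566771388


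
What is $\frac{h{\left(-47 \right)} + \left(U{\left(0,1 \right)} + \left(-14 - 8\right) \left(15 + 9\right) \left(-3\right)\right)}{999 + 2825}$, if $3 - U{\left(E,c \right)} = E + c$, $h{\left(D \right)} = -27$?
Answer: $\frac{1559}{3824} \approx 0.40769$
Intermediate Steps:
$U{\left(E,c \right)} = 3 - E - c$ ($U{\left(E,c \right)} = 3 - \left(E + c\right) = 3 - E - c$)
$\frac{h{\left(-47 \right)} + \left(U{\left(0,1 \right)} + \left(-14 - 8\right) \left(15 + 9\right) \left(-3\right)\right)}{999 + 2825} = \frac{-27 + \left(\left(3 - 0 - 1\right) + \left(-14 - 8\right) \left(15 + 9\right) \left(-3\right)\right)}{999 + 2825} = \frac{-27 + \left(\left(3 + 0 - 1\right) + \left(-22\right) 24 \left(-3\right)\right)}{3824} = \left(-27 + \left(2 - -1584\right)\right) \frac{1}{3824} = \left(-27 + \left(2 + 1584\right)\right) \frac{1}{3824} = \left(-27 + 1586\right) \frac{1}{3824} = 1559 \cdot \frac{1}{3824} = \frac{1559}{3824}$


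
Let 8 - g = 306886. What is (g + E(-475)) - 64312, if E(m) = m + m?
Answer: -372140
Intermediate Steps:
g = -306878 (g = 8 - 1*306886 = 8 - 306886 = -306878)
E(m) = 2*m
(g + E(-475)) - 64312 = (-306878 + 2*(-475)) - 64312 = (-306878 - 950) - 64312 = -307828 - 64312 = -372140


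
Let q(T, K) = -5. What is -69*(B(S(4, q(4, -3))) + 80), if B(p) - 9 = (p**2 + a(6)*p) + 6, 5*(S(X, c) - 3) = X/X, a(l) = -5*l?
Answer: -15939/25 ≈ -637.56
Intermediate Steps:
S(X, c) = 16/5 (S(X, c) = 3 + (X/X)/5 = 3 + (1/5)*1 = 3 + 1/5 = 16/5)
B(p) = 15 + p**2 - 30*p (B(p) = 9 + ((p**2 + (-5*6)*p) + 6) = 9 + ((p**2 - 30*p) + 6) = 9 + (6 + p**2 - 30*p) = 15 + p**2 - 30*p)
-69*(B(S(4, q(4, -3))) + 80) = -69*((15 + (16/5)**2 - 30*16/5) + 80) = -69*((15 + 256/25 - 96) + 80) = -69*(-1769/25 + 80) = -69*231/25 = -15939/25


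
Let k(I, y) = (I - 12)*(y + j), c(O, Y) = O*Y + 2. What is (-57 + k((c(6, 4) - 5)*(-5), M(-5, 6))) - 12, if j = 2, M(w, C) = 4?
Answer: -771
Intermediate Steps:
c(O, Y) = 2 + O*Y
k(I, y) = (-12 + I)*(2 + y) (k(I, y) = (I - 12)*(y + 2) = (-12 + I)*(2 + y))
(-57 + k((c(6, 4) - 5)*(-5), M(-5, 6))) - 12 = (-57 + (-24 - 12*4 + 2*(((2 + 6*4) - 5)*(-5)) + (((2 + 6*4) - 5)*(-5))*4)) - 12 = (-57 + (-24 - 48 + 2*(((2 + 24) - 5)*(-5)) + (((2 + 24) - 5)*(-5))*4)) - 12 = (-57 + (-24 - 48 + 2*((26 - 5)*(-5)) + ((26 - 5)*(-5))*4)) - 12 = (-57 + (-24 - 48 + 2*(21*(-5)) + (21*(-5))*4)) - 12 = (-57 + (-24 - 48 + 2*(-105) - 105*4)) - 12 = (-57 + (-24 - 48 - 210 - 420)) - 12 = (-57 - 702) - 12 = -759 - 12 = -771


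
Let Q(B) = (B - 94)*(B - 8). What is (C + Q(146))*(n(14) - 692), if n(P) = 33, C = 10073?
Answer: -11367091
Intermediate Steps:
Q(B) = (-94 + B)*(-8 + B)
(C + Q(146))*(n(14) - 692) = (10073 + (752 + 146² - 102*146))*(33 - 692) = (10073 + (752 + 21316 - 14892))*(-659) = (10073 + 7176)*(-659) = 17249*(-659) = -11367091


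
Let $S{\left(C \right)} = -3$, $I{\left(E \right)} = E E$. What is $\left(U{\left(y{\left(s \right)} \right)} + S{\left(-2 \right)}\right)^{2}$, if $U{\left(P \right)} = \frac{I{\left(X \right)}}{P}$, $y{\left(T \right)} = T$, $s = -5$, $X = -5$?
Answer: $64$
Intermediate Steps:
$I{\left(E \right)} = E^{2}$
$U{\left(P \right)} = \frac{25}{P}$ ($U{\left(P \right)} = \frac{\left(-5\right)^{2}}{P} = \frac{25}{P}$)
$\left(U{\left(y{\left(s \right)} \right)} + S{\left(-2 \right)}\right)^{2} = \left(\frac{25}{-5} - 3\right)^{2} = \left(25 \left(- \frac{1}{5}\right) - 3\right)^{2} = \left(-5 - 3\right)^{2} = \left(-8\right)^{2} = 64$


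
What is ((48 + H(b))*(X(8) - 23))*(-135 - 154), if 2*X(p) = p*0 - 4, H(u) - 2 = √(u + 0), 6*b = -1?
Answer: 361250 + 7225*I*√6/6 ≈ 3.6125e+5 + 2949.6*I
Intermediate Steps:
b = -⅙ (b = (⅙)*(-1) = -⅙ ≈ -0.16667)
H(u) = 2 + √u (H(u) = 2 + √(u + 0) = 2 + √u)
X(p) = -2 (X(p) = (p*0 - 4)/2 = (0 - 4)/2 = (½)*(-4) = -2)
((48 + H(b))*(X(8) - 23))*(-135 - 154) = ((48 + (2 + √(-⅙)))*(-2 - 23))*(-135 - 154) = ((48 + (2 + I*√6/6))*(-25))*(-289) = ((50 + I*√6/6)*(-25))*(-289) = (-1250 - 25*I*√6/6)*(-289) = 361250 + 7225*I*√6/6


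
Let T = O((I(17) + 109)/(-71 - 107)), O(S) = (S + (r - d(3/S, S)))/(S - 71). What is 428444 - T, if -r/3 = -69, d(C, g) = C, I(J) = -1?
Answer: 49148863579/114714 ≈ 4.2845e+5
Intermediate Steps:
r = 207 (r = -3*(-69) = 207)
O(S) = (207 + S - 3/S)/(-71 + S) (O(S) = (S + (207 - 3/S))/(S - 71) = (S + (207 - 3/S))/(-71 + S) = (207 + S - 3/S)/(-71 + S))
T = -338563/114714 (T = (-3 + ((-1 + 109)/(-71 - 107))*(207 + (-1 + 109)/(-71 - 107)))/((((-1 + 109)/(-71 - 107)))*(-71 + (-1 + 109)/(-71 - 107))) = (-3 + (108/(-178))*(207 + 108/(-178)))/(((108/(-178)))*(-71 + 108/(-178))) = (-3 + (108*(-1/178))*(207 + 108*(-1/178)))/(((108*(-1/178)))*(-71 + 108*(-1/178))) = (-3 - 54*(207 - 54/89)/89)/((-54/89)*(-71 - 54/89)) = -89*(-3 - 54/89*18369/89)/(54*(-6373/89)) = -89/54*(-89/6373)*(-3 - 991926/7921) = -89/54*(-89/6373)*(-1015689/7921) = -338563/114714 ≈ -2.9514)
428444 - T = 428444 - 1*(-338563/114714) = 428444 + 338563/114714 = 49148863579/114714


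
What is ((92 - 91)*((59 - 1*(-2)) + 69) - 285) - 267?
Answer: -422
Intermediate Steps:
((92 - 91)*((59 - 1*(-2)) + 69) - 285) - 267 = (1*((59 + 2) + 69) - 285) - 267 = (1*(61 + 69) - 285) - 267 = (1*130 - 285) - 267 = (130 - 285) - 267 = -155 - 267 = -422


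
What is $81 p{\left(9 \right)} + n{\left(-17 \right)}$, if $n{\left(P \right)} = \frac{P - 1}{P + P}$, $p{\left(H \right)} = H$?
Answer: $\frac{12402}{17} \approx 729.53$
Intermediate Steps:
$n{\left(P \right)} = \frac{-1 + P}{2 P}$
$81 p{\left(9 \right)} + n{\left(-17 \right)} = 81 \cdot 9 + \frac{-1 - 17}{2 \left(-17\right)} = 729 + \frac{1}{2} \left(- \frac{1}{17}\right) \left(-18\right) = 729 + \frac{9}{17} = \frac{12402}{17}$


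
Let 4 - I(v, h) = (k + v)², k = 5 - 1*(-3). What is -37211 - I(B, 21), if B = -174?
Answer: -9659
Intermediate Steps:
k = 8 (k = 5 + 3 = 8)
I(v, h) = 4 - (8 + v)²
-37211 - I(B, 21) = -37211 - (4 - (8 - 174)²) = -37211 - (4 - 1*(-166)²) = -37211 - (4 - 1*27556) = -37211 - (4 - 27556) = -37211 - 1*(-27552) = -37211 + 27552 = -9659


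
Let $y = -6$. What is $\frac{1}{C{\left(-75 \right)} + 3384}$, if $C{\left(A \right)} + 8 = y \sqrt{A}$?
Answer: $\frac{844}{2850019} + \frac{15 i \sqrt{3}}{5700038} \approx 0.00029614 + 4.558 \cdot 10^{-6} i$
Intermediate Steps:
$C{\left(A \right)} = -8 - 6 \sqrt{A}$
$\frac{1}{C{\left(-75 \right)} + 3384} = \frac{1}{\left(-8 - 6 \sqrt{-75}\right) + 3384} = \frac{1}{\left(-8 - 6 \cdot 5 i \sqrt{3}\right) + 3384} = \frac{1}{\left(-8 - 30 i \sqrt{3}\right) + 3384} = \frac{1}{3376 - 30 i \sqrt{3}}$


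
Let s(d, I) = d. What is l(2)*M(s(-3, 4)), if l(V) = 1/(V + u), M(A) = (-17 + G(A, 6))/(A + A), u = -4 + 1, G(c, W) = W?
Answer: -11/6 ≈ -1.8333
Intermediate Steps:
u = -3
M(A) = -11/(2*A) (M(A) = (-17 + 6)/(A + A) = -11*1/(2*A) = -11/(2*A))
l(V) = 1/(-3 + V) (l(V) = 1/(V - 3) = 1/(-3 + V))
l(2)*M(s(-3, 4)) = (-11/2/(-3))/(-3 + 2) = (-11/2*(-⅓))/(-1) = -1*11/6 = -11/6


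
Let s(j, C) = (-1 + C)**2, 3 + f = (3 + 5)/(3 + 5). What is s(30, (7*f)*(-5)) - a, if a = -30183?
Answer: 34944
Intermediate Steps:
f = -2 (f = -3 + (3 + 5)/(3 + 5) = -3 + 8/8 = -3 + 8*(1/8) = -3 + 1 = -2)
s(30, (7*f)*(-5)) - a = (-1 + (7*(-2))*(-5))**2 - 1*(-30183) = (-1 - 14*(-5))**2 + 30183 = (-1 + 70)**2 + 30183 = 69**2 + 30183 = 4761 + 30183 = 34944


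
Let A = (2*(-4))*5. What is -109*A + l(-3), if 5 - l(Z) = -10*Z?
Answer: 4335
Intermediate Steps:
l(Z) = 5 + 10*Z (l(Z) = 5 - (-10)*Z = 5 + 10*Z)
A = -40 (A = -8*5 = -40)
-109*A + l(-3) = -109*(-40) + (5 + 10*(-3)) = 4360 + (5 - 30) = 4360 - 25 = 4335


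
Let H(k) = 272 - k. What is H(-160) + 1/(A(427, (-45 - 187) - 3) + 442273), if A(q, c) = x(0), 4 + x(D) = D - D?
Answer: 191060209/442269 ≈ 432.00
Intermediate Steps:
x(D) = -4 (x(D) = -4 + (D - D) = -4 + 0 = -4)
A(q, c) = -4
H(-160) + 1/(A(427, (-45 - 187) - 3) + 442273) = (272 - 1*(-160)) + 1/(-4 + 442273) = (272 + 160) + 1/442269 = 432 + 1/442269 = 191060209/442269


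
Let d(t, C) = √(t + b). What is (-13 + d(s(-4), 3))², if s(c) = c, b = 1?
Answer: (13 - I*√3)² ≈ 166.0 - 45.033*I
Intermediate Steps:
d(t, C) = √(1 + t) (d(t, C) = √(t + 1) = √(1 + t))
(-13 + d(s(-4), 3))² = (-13 + √(1 - 4))² = (-13 + √(-3))² = (-13 + I*√3)²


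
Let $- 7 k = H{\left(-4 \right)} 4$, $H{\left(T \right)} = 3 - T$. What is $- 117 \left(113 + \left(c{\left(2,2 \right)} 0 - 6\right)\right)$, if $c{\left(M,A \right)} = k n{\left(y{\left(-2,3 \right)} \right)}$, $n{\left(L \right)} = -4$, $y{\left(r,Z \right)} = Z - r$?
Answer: $-12519$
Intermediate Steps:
$k = -4$ ($k = - \frac{\left(3 - -4\right) 4}{7} = - \frac{\left(3 + 4\right) 4}{7} = - \frac{7 \cdot 4}{7} = \left(- \frac{1}{7}\right) 28 = -4$)
$c{\left(M,A \right)} = 16$ ($c{\left(M,A \right)} = \left(-4\right) \left(-4\right) = 16$)
$- 117 \left(113 + \left(c{\left(2,2 \right)} 0 - 6\right)\right) = - 117 \left(113 + \left(16 \cdot 0 - 6\right)\right) = - 117 \left(113 + \left(0 - 6\right)\right) = - 117 \left(113 - 6\right) = \left(-117\right) 107 = -12519$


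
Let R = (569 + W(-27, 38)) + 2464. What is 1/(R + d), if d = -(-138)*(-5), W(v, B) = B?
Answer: 1/2381 ≈ 0.00041999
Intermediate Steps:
d = -690 (d = -23*30 = -690)
R = 3071 (R = (569 + 38) + 2464 = 607 + 2464 = 3071)
1/(R + d) = 1/(3071 - 690) = 1/2381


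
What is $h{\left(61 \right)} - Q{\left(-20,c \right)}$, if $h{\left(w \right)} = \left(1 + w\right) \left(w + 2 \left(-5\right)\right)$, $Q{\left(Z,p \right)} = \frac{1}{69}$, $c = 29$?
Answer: $\frac{218177}{69} \approx 3162.0$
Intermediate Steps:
$Q{\left(Z,p \right)} = \frac{1}{69}$
$h{\left(w \right)} = \left(1 + w\right) \left(-10 + w\right)$ ($h{\left(w \right)} = \left(1 + w\right) \left(w - 10\right) = \left(1 + w\right) \left(-10 + w\right)$)
$h{\left(61 \right)} - Q{\left(-20,c \right)} = \left(-10 + 61^{2} - 549\right) - \frac{1}{69} = \left(-10 + 3721 - 549\right) - \frac{1}{69} = 3162 - \frac{1}{69} = \frac{218177}{69}$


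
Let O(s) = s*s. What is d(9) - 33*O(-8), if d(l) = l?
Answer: -2103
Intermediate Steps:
O(s) = s**2
d(9) - 33*O(-8) = 9 - 33*(-8)**2 = 9 - 33*64 = 9 - 2112 = -2103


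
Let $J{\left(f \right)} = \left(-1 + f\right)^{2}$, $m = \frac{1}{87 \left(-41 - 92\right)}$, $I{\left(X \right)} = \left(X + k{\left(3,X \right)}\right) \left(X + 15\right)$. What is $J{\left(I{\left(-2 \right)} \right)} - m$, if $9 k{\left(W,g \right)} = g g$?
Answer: $\frac{140707244}{312417} \approx 450.38$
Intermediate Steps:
$k{\left(W,g \right)} = \frac{g^{2}}{9}$ ($k{\left(W,g \right)} = \frac{g g}{9} = \frac{g^{2}}{9}$)
$I{\left(X \right)} = \left(15 + X\right) \left(X + \frac{X^{2}}{9}\right)$ ($I{\left(X \right)} = \left(X + \frac{X^{2}}{9}\right) \left(X + 15\right) = \left(X + \frac{X^{2}}{9}\right) \left(15 + X\right) = \left(15 + X\right) \left(X + \frac{X^{2}}{9}\right)$)
$m = - \frac{1}{11571}$ ($m = \frac{1}{87 \left(-133\right)} = \frac{1}{-11571} = - \frac{1}{11571} \approx -8.6423 \cdot 10^{-5}$)
$J{\left(I{\left(-2 \right)} \right)} - m = \left(-1 + \frac{1}{9} \left(-2\right) \left(135 + \left(-2\right)^{2} + 24 \left(-2\right)\right)\right)^{2} - - \frac{1}{11571} = \left(-1 + \frac{1}{9} \left(-2\right) \left(135 + 4 - 48\right)\right)^{2} + \frac{1}{11571} = \left(-1 + \frac{1}{9} \left(-2\right) 91\right)^{2} + \frac{1}{11571} = \left(-1 - \frac{182}{9}\right)^{2} + \frac{1}{11571} = \left(- \frac{191}{9}\right)^{2} + \frac{1}{11571} = \frac{36481}{81} + \frac{1}{11571} = \frac{140707244}{312417}$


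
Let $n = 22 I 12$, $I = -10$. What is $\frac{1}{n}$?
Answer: $- \frac{1}{2640} \approx -0.00037879$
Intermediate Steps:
$n = -2640$ ($n = 22 \left(-10\right) 12 = \left(-220\right) 12 = -2640$)
$\frac{1}{n} = \frac{1}{-2640} = - \frac{1}{2640}$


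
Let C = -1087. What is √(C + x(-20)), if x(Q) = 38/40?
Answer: I*√108605/10 ≈ 32.955*I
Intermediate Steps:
x(Q) = 19/20 (x(Q) = 38*(1/40) = 19/20)
√(C + x(-20)) = √(-1087 + 19/20) = √(-21721/20) = I*√108605/10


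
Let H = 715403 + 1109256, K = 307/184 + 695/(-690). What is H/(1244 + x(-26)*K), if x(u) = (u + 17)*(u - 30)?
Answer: 41967157/36277 ≈ 1156.9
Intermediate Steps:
x(u) = (-30 + u)*(17 + u) (x(u) = (17 + u)*(-30 + u) = (-30 + u)*(17 + u))
K = 365/552 (K = 307*(1/184) + 695*(-1/690) = 307/184 - 139/138 = 365/552 ≈ 0.66123)
H = 1824659
H/(1244 + x(-26)*K) = 1824659/(1244 + (-510 + (-26)**2 - 13*(-26))*(365/552)) = 1824659/(1244 + (-510 + 676 + 338)*(365/552)) = 1824659/(1244 + 504*(365/552)) = 1824659/(1244 + 7665/23) = 1824659/(36277/23) = 1824659*(23/36277) = 41967157/36277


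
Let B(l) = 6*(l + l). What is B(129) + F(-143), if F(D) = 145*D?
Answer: -19187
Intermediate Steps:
B(l) = 12*l (B(l) = 6*(2*l) = 12*l)
B(129) + F(-143) = 12*129 + 145*(-143) = 1548 - 20735 = -19187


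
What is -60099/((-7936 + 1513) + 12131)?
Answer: -60099/5708 ≈ -10.529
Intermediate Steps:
-60099/((-7936 + 1513) + 12131) = -60099/(-6423 + 12131) = -60099/5708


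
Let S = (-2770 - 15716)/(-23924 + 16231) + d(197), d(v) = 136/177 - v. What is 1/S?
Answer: -1361661/263928947 ≈ -0.0051592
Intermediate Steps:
d(v) = 136/177 - v (d(v) = 136*(1/177) - v = 136/177 - v)
S = -263928947/1361661 (S = (-2770 - 15716)/(-23924 + 16231) + (136/177 - 1*197) = -18486/(-7693) + (136/177 - 197) = -18486*(-1/7693) - 34733/177 = 18486/7693 - 34733/177 = -263928947/1361661 ≈ -193.83)
1/S = 1/(-263928947/1361661) = -1361661/263928947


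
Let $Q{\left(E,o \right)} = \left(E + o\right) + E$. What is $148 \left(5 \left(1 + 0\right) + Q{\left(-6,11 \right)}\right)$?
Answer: $592$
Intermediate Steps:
$Q{\left(E,o \right)} = o + 2 E$
$148 \left(5 \left(1 + 0\right) + Q{\left(-6,11 \right)}\right) = 148 \left(5 \left(1 + 0\right) + \left(11 + 2 \left(-6\right)\right)\right) = 148 \left(5 \cdot 1 + \left(11 - 12\right)\right) = 148 \left(5 - 1\right) = 148 \cdot 4 = 592$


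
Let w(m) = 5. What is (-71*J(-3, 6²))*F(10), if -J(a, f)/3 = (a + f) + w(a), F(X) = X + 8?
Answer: 145692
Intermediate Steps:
F(X) = 8 + X
J(a, f) = -15 - 3*a - 3*f (J(a, f) = -3*((a + f) + 5) = -3*(5 + a + f) = -15 - 3*a - 3*f)
(-71*J(-3, 6²))*F(10) = (-71*(-15 - 3*(-3) - 3*6²))*(8 + 10) = -71*(-15 + 9 - 3*36)*18 = -71*(-15 + 9 - 108)*18 = -71*(-114)*18 = 8094*18 = 145692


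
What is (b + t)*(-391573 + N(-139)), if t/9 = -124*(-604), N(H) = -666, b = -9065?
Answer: -260838542761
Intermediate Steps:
t = 674064 (t = 9*(-124*(-604)) = 9*74896 = 674064)
(b + t)*(-391573 + N(-139)) = (-9065 + 674064)*(-391573 - 666) = 664999*(-392239) = -260838542761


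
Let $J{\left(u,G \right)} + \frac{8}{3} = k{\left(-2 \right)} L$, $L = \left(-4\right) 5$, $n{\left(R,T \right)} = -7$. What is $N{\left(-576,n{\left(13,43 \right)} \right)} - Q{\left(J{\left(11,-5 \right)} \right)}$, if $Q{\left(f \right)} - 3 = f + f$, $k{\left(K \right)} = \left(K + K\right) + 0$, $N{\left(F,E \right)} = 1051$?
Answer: $\frac{2680}{3} \approx 893.33$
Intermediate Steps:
$k{\left(K \right)} = 2 K$ ($k{\left(K \right)} = 2 K + 0 = 2 K$)
$L = -20$
$J{\left(u,G \right)} = \frac{232}{3}$ ($J{\left(u,G \right)} = - \frac{8}{3} + 2 \left(-2\right) \left(-20\right) = - \frac{8}{3} - -80 = - \frac{8}{3} + 80 = \frac{232}{3}$)
$Q{\left(f \right)} = 3 + 2 f$ ($Q{\left(f \right)} = 3 + \left(f + f\right) = 3 + 2 f$)
$N{\left(-576,n{\left(13,43 \right)} \right)} - Q{\left(J{\left(11,-5 \right)} \right)} = 1051 - \left(3 + 2 \cdot \frac{232}{3}\right) = 1051 - \left(3 + \frac{464}{3}\right) = 1051 - \frac{473}{3} = \frac{2680}{3}$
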